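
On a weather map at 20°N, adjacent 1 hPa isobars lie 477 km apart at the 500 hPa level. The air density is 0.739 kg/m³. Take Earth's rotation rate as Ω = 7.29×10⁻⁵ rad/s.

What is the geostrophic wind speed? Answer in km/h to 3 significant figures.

20.5 km/h

Coriolis parameter at 20°N:
f = 2Ω sin φ = 2 × 7.29×10⁻⁵ × sin 20° = 4.99×10⁻⁵ s⁻¹
Pressure gradient: |∂P/∂n| = 100 Pa / 477000 m = 2.10×10⁻⁴ Pa/m
Geostrophic balance (pressure-gradient force = Coriolis force):
V_g = (1/(fρ)) |∂P/∂n| = 2.10×10⁻⁴ / (4.99×10⁻⁵ × 0.739) = 5.69 m/s
Converting: 5.69 m/s × 3.6 = 20.5 km/h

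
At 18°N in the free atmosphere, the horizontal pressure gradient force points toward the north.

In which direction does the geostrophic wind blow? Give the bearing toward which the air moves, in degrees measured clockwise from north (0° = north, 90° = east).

The pressure-gradient force points toward the north (bearing 000°).
Geostrophic balance: in the Northern Hemisphere the Coriolis force deflects motion to the right, so the geostrophic wind blows 90° to the right of the pressure-gradient force (low pressure on the left).
Rotating 000° by 90° clockwise gives 090° — the wind blows toward the east.

090°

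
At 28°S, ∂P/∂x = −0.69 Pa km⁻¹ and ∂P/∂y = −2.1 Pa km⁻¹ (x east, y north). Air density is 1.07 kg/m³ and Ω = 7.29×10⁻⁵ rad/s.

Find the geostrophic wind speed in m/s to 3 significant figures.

Coriolis parameter at 28°S:
f = 2Ω sin φ = 2 × 7.29×10⁻⁵ × sin 28° = 6.84×10⁻⁵ s⁻¹
In the Southern Hemisphere f is negative: f = −6.84×10⁻⁵ s⁻¹.
Component geostrophic relations (x east, y north):
u_g = −(1/(fρ)) ∂P/∂y,  v_g = (1/(fρ)) ∂P/∂x
u_g = −(−2.1×10⁻³)/(−6.84×10⁻⁵ × 1.07) = −28.7 m/s;  v_g = (−0.69×10⁻³)/(−6.84×10⁻⁵ × 1.07) = 9.42 m/s
|V_g| = √(u_g² + v_g²) = 30.2 m/s

30.2 m/s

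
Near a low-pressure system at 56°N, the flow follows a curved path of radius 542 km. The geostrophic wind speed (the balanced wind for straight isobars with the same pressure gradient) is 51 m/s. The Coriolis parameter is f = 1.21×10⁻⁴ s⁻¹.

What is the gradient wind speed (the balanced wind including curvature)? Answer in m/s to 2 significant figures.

34 m/s

Around a low, centrifugal force acts outward with Coriolis, so pressure-gradient force balances both:
(1/ρ)|∂P/∂n| = fV + V²/R  →  V² + fR·V − fR·V_g = 0
With fR = 1.21×10⁻⁴ × 542×10³ m = 65.6 m/s:
V = [−fR + √((fR)² + 4 fR V_g)]/2 = [−65.6 + √(65.6² + 4×65.6×51)]/2 = 33.7 m/s
Subgeostrophic (V < V_g = 51 m/s), as expected around a low.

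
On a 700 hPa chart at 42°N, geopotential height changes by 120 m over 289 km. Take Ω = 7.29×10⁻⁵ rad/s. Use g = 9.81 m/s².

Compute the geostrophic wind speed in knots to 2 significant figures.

81 knots

Coriolis parameter at 42°N:
f = 2Ω sin φ = 2 × 7.29×10⁻⁵ × sin 42° = 9.76×10⁻⁵ s⁻¹
Height gradient: |∂Z/∂n| = 120 m / 289000 m = 4.15×10⁻⁴
On a pressure surface, geostrophic balance gives V_g = (g/f)|∂Z/∂n|:
V_g = 9.81 × 4.15×10⁻⁴ / 9.76×10⁻⁵ = 41.8 m/s
Converting: 41.8 m/s × 1.944 = 81 knots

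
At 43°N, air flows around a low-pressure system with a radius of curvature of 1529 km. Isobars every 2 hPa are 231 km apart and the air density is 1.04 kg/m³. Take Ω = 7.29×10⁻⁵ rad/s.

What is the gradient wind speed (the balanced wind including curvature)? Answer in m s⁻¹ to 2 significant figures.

Coriolis parameter at 43°N:
f = 2Ω sin φ = 2 × 7.29×10⁻⁵ × sin 43° = 9.94×10⁻⁵ s⁻¹
Pressure gradient: |∂P/∂n| = 200 Pa / 231000 m = 8.66×10⁻⁴ Pa/m
Geostrophic speed: V_g = |∂P/∂n|/(fρ) = 8.66×10⁻⁴/(9.94×10⁻⁵ × 1.04) = 8.37 m/s
Around a low, centrifugal force acts outward with Coriolis, so pressure-gradient force balances both:
(1/ρ)|∂P/∂n| = fV + V²/R  →  V² + fR·V − fR·V_g = 0
With fR = 9.94×10⁻⁵ × 1529×10³ m = 152 m/s:
V = [−fR + √((fR)² + 4 fR V_g)]/2 = [−152 + √(152² + 4×152×8.37)]/2 = 7.96 m/s
Subgeostrophic (V < V_g = 8.37 m/s), as expected around a low.

8.0 m s⁻¹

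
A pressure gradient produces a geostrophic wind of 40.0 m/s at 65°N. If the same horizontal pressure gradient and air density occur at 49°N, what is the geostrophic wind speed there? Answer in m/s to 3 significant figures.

With the same pressure gradient and density, V_g ∝ 1/f ∝ 1/sin φ.
V₂ = V₁ · sin φ₁ / sin φ₂ = 40.0 × sin 65° / sin 49°
V₂ = 40.0 × 0.9063/0.7547 = 48.0 m/s

48.0 m/s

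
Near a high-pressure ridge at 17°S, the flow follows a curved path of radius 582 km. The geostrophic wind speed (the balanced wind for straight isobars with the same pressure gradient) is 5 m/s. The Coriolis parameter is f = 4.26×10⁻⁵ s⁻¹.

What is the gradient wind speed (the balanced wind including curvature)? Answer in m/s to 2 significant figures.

Around a high, pressure-gradient force acts outward with centrifugal, so Coriolis balances both:
fV = (1/ρ)|∂P/∂n| + V²/R  →  V² − fR·V + fR·V_g = 0
With fR = 4.26×10⁻⁵ × 582×10³ m = 24.8 m/s:
V = [fR − √((fR)² − 4 fR V_g)]/2 = [24.8 − √(24.8² − 4×24.8×5)]/2 = 6.95 m/s
Supergeostrophic (V > V_g = 5 m/s), as expected around a high.

6.9 m/s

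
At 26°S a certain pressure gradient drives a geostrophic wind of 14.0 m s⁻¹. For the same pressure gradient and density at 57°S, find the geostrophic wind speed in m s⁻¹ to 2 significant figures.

7.3 m s⁻¹

With the same pressure gradient and density, V_g ∝ 1/f ∝ 1/sin φ.
V₂ = V₁ · sin φ₁ / sin φ₂ = 14.0 × sin 26° / sin 57°
V₂ = 14.0 × 0.4384/0.8387 = 7.3 m s⁻¹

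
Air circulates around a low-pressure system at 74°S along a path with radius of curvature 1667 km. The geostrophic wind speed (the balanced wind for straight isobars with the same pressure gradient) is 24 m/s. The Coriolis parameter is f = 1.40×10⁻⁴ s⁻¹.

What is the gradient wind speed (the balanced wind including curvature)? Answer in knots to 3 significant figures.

42.6 knots

Around a low, centrifugal force acts outward with Coriolis, so pressure-gradient force balances both:
(1/ρ)|∂P/∂n| = fV + V²/R  →  V² + fR·V − fR·V_g = 0
With fR = 1.40×10⁻⁴ × 1667×10³ m = 233 m/s:
V = [−fR + √((fR)² + 4 fR V_g)]/2 = [−233 + √(233² + 4×233×24)]/2 = 21.9 m/s
Subgeostrophic (V < V_g = 24 m/s), as expected around a low.
Converting: 21.9 m/s × 1.944 = 42.6 knots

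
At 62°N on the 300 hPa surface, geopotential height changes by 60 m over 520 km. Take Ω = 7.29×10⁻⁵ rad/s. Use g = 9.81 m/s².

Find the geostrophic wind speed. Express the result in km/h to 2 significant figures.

Coriolis parameter at 62°N:
f = 2Ω sin φ = 2 × 7.29×10⁻⁵ × sin 62° = 1.29×10⁻⁴ s⁻¹
Height gradient: |∂Z/∂n| = 60 m / 520000 m = 1.15×10⁻⁴
On a pressure surface, geostrophic balance gives V_g = (g/f)|∂Z/∂n|:
V_g = 9.81 × 1.15×10⁻⁴ / 1.29×10⁻⁴ = 8.79 m/s
Converting: 8.79 m/s × 3.6 = 32 km/h

32 km/h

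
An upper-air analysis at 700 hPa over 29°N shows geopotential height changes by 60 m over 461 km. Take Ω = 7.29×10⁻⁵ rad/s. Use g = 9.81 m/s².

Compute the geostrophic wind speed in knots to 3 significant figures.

Coriolis parameter at 29°N:
f = 2Ω sin φ = 2 × 7.29×10⁻⁵ × sin 29° = 7.07×10⁻⁵ s⁻¹
Height gradient: |∂Z/∂n| = 60 m / 461000 m = 1.30×10⁻⁴
On a pressure surface, geostrophic balance gives V_g = (g/f)|∂Z/∂n|:
V_g = 9.81 × 1.30×10⁻⁴ / 7.07×10⁻⁵ = 18.1 m/s
Converting: 18.1 m/s × 1.944 = 35.1 knots

35.1 knots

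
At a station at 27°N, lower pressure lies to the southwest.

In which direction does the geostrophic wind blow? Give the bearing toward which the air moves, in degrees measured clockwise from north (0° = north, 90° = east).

The pressure-gradient force points toward the southwest (bearing 225°).
Geostrophic balance: in the Northern Hemisphere the Coriolis force deflects motion to the right, so the geostrophic wind blows 90° to the right of the pressure-gradient force (low pressure on the left).
Rotating 225° by 90° clockwise gives 315° — the wind blows toward the northwest.

315°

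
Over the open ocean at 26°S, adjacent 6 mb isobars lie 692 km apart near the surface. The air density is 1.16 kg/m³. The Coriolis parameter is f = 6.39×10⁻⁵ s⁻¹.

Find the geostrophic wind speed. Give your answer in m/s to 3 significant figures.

11.7 m/s

Pressure gradient: |∂P/∂n| = 600 Pa / 692000 m = 8.67×10⁻⁴ Pa/m
Geostrophic balance (pressure-gradient force = Coriolis force):
V_g = (1/(fρ)) |∂P/∂n| = 8.67×10⁻⁴ / (6.39×10⁻⁵ × 1.16) = 11.7 m/s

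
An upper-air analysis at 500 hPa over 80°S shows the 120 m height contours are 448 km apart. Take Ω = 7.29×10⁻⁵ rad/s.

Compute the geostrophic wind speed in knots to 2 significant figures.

Coriolis parameter at 80°S:
f = 2Ω sin φ = 2 × 7.29×10⁻⁵ × sin 80° = 1.44×10⁻⁴ s⁻¹
Height gradient: |∂Z/∂n| = 120 m / 448000 m = 2.68×10⁻⁴
On a pressure surface, geostrophic balance gives V_g = (g/f)|∂Z/∂n|:
V_g = 9.81 × 2.68×10⁻⁴ / 1.44×10⁻⁴ = 18.3 m/s
Converting: 18.3 m/s × 1.944 = 36 knots

36 knots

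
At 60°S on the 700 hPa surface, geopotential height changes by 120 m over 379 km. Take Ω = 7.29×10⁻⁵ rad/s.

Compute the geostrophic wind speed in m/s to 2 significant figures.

Coriolis parameter at 60°S:
f = 2Ω sin φ = 2 × 7.29×10⁻⁵ × sin 60° = 1.26×10⁻⁴ s⁻¹
Height gradient: |∂Z/∂n| = 120 m / 379000 m = 3.17×10⁻⁴
On a pressure surface, geostrophic balance gives V_g = (g/f)|∂Z/∂n|:
V_g = 9.81 × 3.17×10⁻⁴ / 1.26×10⁻⁴ = 24.6 m/s

25 m/s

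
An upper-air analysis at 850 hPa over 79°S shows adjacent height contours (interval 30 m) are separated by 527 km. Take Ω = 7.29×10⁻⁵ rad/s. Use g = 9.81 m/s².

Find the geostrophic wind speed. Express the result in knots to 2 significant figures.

Coriolis parameter at 79°S:
f = 2Ω sin φ = 2 × 7.29×10⁻⁵ × sin 79° = 1.43×10⁻⁴ s⁻¹
Height gradient: |∂Z/∂n| = 30 m / 527000 m = 5.69×10⁻⁵
On a pressure surface, geostrophic balance gives V_g = (g/f)|∂Z/∂n|:
V_g = 9.81 × 5.69×10⁻⁵ / 1.43×10⁻⁴ = 3.90 m/s
Converting: 3.90 m/s × 1.944 = 7.6 knots

7.6 knots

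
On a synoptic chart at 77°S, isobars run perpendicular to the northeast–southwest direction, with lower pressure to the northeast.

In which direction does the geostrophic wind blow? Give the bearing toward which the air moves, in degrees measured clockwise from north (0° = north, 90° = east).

The pressure-gradient force points toward the northeast (bearing 045°).
Geostrophic balance: in the Southern Hemisphere the Coriolis force deflects motion to the left, so the geostrophic wind blows 90° to the left of the pressure-gradient force (low pressure on the right).
Rotating 045° by 90° counterclockwise gives 315° — the wind blows toward the northwest.

315°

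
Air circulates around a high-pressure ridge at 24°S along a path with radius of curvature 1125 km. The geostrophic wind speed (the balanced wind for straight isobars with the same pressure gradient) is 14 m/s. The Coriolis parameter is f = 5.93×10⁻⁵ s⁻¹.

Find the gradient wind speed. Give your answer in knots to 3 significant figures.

Around a high, pressure-gradient force acts outward with centrifugal, so Coriolis balances both:
fV = (1/ρ)|∂P/∂n| + V²/R  →  V² − fR·V + fR·V_g = 0
With fR = 5.93×10⁻⁵ × 1125×10³ m = 66.7 m/s:
V = [fR − √((fR)² − 4 fR V_g)]/2 = [66.7 − √(66.7² − 4×66.7×14)]/2 = 20 m/s
Supergeostrophic (V > V_g = 14 m/s), as expected around a high.
Converting: 20 m/s × 1.944 = 38.9 knots

38.9 knots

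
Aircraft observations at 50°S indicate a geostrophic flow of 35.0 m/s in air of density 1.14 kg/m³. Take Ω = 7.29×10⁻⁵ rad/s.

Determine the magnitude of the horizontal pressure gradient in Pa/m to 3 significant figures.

Coriolis parameter at 50°S:
f = 2Ω sin φ = 2 × 7.29×10⁻⁵ × sin 50° = 1.12×10⁻⁴ s⁻¹
Geostrophic balance rearranged: |∂P/∂n| = f ρ V_g
|∂P/∂n| = 1.12×10⁻⁴ × 1.14 × 35.0 = 4.46×10⁻³ Pa/m

4.46×10⁻³ Pa/m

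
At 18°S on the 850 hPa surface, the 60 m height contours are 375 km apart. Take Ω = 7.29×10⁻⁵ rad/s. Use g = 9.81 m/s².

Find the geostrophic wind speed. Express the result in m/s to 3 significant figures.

Coriolis parameter at 18°S:
f = 2Ω sin φ = 2 × 7.29×10⁻⁵ × sin 18° = 4.51×10⁻⁵ s⁻¹
Height gradient: |∂Z/∂n| = 60 m / 375000 m = 1.60×10⁻⁴
On a pressure surface, geostrophic balance gives V_g = (g/f)|∂Z/∂n|:
V_g = 9.81 × 1.60×10⁻⁴ / 4.51×10⁻⁵ = 34.8 m/s

34.8 m/s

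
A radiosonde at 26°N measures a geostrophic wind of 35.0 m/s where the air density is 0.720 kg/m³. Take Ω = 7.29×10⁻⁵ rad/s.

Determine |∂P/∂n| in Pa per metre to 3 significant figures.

1.61×10⁻³ Pa/m

Coriolis parameter at 26°N:
f = 2Ω sin φ = 2 × 7.29×10⁻⁵ × sin 26° = 6.39×10⁻⁵ s⁻¹
Geostrophic balance rearranged: |∂P/∂n| = f ρ V_g
|∂P/∂n| = 6.39×10⁻⁵ × 0.720 × 35.0 = 1.61×10⁻³ Pa/m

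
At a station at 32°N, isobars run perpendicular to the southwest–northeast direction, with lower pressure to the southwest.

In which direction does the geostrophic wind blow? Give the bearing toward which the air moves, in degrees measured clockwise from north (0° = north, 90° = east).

The pressure-gradient force points toward the southwest (bearing 225°).
Geostrophic balance: in the Northern Hemisphere the Coriolis force deflects motion to the right, so the geostrophic wind blows 90° to the right of the pressure-gradient force (low pressure on the left).
Rotating 225° by 90° clockwise gives 315° — the wind blows toward the northwest.

315°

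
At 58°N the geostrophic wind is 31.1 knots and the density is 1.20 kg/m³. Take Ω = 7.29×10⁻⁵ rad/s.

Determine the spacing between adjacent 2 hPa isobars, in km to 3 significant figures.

84.3 km

Coriolis parameter at 58°N:
f = 2Ω sin φ = 2 × 7.29×10⁻⁵ × sin 58° = 1.24×10⁻⁴ s⁻¹
Wind speed in SI: 31.1 knots = 16.0 m/s
Geostrophic balance rearranged: |∂P/∂n| = f ρ V_g
|∂P/∂n| = 1.24×10⁻⁴ × 1.20 × 16.0 = 2.37×10⁻³ Pa/m
Isobar spacing: Δn = ΔP/|∂P/∂n| = 200 Pa / 2.37×10⁻³ Pa/m = 84250 m ≈ 84.3 km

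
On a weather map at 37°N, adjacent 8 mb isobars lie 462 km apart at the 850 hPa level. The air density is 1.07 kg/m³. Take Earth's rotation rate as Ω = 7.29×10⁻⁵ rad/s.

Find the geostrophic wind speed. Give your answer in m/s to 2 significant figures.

Coriolis parameter at 37°N:
f = 2Ω sin φ = 2 × 7.29×10⁻⁵ × sin 37° = 8.77×10⁻⁵ s⁻¹
Pressure gradient: |∂P/∂n| = 800 Pa / 462000 m = 1.73×10⁻³ Pa/m
Geostrophic balance (pressure-gradient force = Coriolis force):
V_g = (1/(fρ)) |∂P/∂n| = 1.73×10⁻³ / (8.77×10⁻⁵ × 1.07) = 18.4 m/s

18 m/s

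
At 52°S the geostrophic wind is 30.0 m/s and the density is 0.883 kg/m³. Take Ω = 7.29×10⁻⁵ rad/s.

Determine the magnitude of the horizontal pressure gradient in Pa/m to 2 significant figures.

Coriolis parameter at 52°S:
f = 2Ω sin φ = 2 × 7.29×10⁻⁵ × sin 52° = 1.15×10⁻⁴ s⁻¹
Geostrophic balance rearranged: |∂P/∂n| = f ρ V_g
|∂P/∂n| = 1.15×10⁻⁴ × 0.883 × 30.0 = 3.04×10⁻³ Pa/m

3.0×10⁻³ Pa/m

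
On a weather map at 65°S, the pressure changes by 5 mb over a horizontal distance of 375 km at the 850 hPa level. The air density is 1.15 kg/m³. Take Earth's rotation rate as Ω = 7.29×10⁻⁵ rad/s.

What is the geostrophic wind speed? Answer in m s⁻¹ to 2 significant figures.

8.8 m s⁻¹

Coriolis parameter at 65°S:
f = 2Ω sin φ = 2 × 7.29×10⁻⁵ × sin 65° = 1.32×10⁻⁴ s⁻¹
Pressure gradient: |∂P/∂n| = 500 Pa / 375000 m = 1.33×10⁻³ Pa/m
Geostrophic balance (pressure-gradient force = Coriolis force):
V_g = (1/(fρ)) |∂P/∂n| = 1.33×10⁻³ / (1.32×10⁻⁴ × 1.15) = 8.77 m/s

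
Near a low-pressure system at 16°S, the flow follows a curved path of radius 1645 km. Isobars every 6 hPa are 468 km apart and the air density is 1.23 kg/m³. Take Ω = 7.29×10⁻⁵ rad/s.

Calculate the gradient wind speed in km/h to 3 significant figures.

71.7 km/h

Coriolis parameter at 16°S:
f = 2Ω sin φ = 2 × 7.29×10⁻⁵ × sin 16° = 4.02×10⁻⁵ s⁻¹
Pressure gradient: |∂P/∂n| = 600 Pa / 468000 m = 1.28×10⁻³ Pa/m
Geostrophic speed: V_g = |∂P/∂n|/(fρ) = 1.28×10⁻³/(4.02×10⁻⁵ × 1.23) = 25.9 m/s
Around a low, centrifugal force acts outward with Coriolis, so pressure-gradient force balances both:
(1/ρ)|∂P/∂n| = fV + V²/R  →  V² + fR·V − fR·V_g = 0
With fR = 4.02×10⁻⁵ × 1645×10³ m = 66.1 m/s:
V = [−fR + √((fR)² + 4 fR V_g)]/2 = [−66.1 + √(66.1² + 4×66.1×25.9)]/2 = 19.9 m/s
Subgeostrophic (V < V_g = 25.9 m/s), as expected around a low.
Converting: 19.9 m/s × 3.6 = 71.7 km/h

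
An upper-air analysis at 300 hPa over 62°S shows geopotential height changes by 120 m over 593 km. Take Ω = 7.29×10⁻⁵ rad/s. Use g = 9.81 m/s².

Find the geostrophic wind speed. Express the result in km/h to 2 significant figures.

56 km/h

Coriolis parameter at 62°S:
f = 2Ω sin φ = 2 × 7.29×10⁻⁵ × sin 62° = 1.29×10⁻⁴ s⁻¹
Height gradient: |∂Z/∂n| = 120 m / 593000 m = 2.02×10⁻⁴
On a pressure surface, geostrophic balance gives V_g = (g/f)|∂Z/∂n|:
V_g = 9.81 × 2.02×10⁻⁴ / 1.29×10⁻⁴ = 15.4 m/s
Converting: 15.4 m/s × 3.6 = 56 km/h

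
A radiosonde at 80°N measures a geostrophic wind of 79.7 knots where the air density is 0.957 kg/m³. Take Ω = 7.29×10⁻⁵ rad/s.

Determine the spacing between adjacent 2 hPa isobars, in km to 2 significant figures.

35 km

Coriolis parameter at 80°N:
f = 2Ω sin φ = 2 × 7.29×10⁻⁵ × sin 80° = 1.44×10⁻⁴ s⁻¹
Wind speed in SI: 79.7 knots = 41.0 m/s
Geostrophic balance rearranged: |∂P/∂n| = f ρ V_g
|∂P/∂n| = 1.44×10⁻⁴ × 0.957 × 41.0 = 5.63×10⁻³ Pa/m
Isobar spacing: Δn = ΔP/|∂P/∂n| = 200 Pa / 5.63×10⁻³ Pa/m = 35499 m ≈ 35 km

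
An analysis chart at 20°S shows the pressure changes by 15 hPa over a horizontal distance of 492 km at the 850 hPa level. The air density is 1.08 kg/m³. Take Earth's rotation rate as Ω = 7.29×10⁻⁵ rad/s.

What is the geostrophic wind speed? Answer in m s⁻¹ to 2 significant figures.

Coriolis parameter at 20°S:
f = 2Ω sin φ = 2 × 7.29×10⁻⁵ × sin 20° = 4.99×10⁻⁵ s⁻¹
Pressure gradient: |∂P/∂n| = 1500 Pa / 492000 m = 3.05×10⁻³ Pa/m
Geostrophic balance (pressure-gradient force = Coriolis force):
V_g = (1/(fρ)) |∂P/∂n| = 3.05×10⁻³ / (4.99×10⁻⁵ × 1.08) = 56.6 m/s

57 m s⁻¹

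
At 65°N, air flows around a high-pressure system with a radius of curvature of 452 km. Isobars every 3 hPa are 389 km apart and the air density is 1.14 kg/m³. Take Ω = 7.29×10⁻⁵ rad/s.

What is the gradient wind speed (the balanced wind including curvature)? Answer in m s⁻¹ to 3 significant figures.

5.65 m s⁻¹

Coriolis parameter at 65°N:
f = 2Ω sin φ = 2 × 7.29×10⁻⁵ × sin 65° = 1.32×10⁻⁴ s⁻¹
Pressure gradient: |∂P/∂n| = 300 Pa / 389000 m = 7.71×10⁻⁴ Pa/m
Geostrophic speed: V_g = |∂P/∂n|/(fρ) = 7.71×10⁻⁴/(1.32×10⁻⁴ × 1.14) = 5.12 m/s
Around a high, pressure-gradient force acts outward with centrifugal, so Coriolis balances both:
fV = (1/ρ)|∂P/∂n| + V²/R  →  V² − fR·V + fR·V_g = 0
With fR = 1.32×10⁻⁴ × 452×10³ m = 59.7 m/s:
V = [fR − √((fR)² − 4 fR V_g)]/2 = [59.7 − √(59.7² − 4×59.7×5.12)]/2 = 5.65 m/s
Supergeostrophic (V > V_g = 5.12 m/s), as expected around a high.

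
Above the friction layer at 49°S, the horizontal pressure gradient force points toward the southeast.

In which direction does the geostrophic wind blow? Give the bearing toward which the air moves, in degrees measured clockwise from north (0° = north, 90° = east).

The pressure-gradient force points toward the southeast (bearing 135°).
Geostrophic balance: in the Southern Hemisphere the Coriolis force deflects motion to the left, so the geostrophic wind blows 90° to the left of the pressure-gradient force (low pressure on the right).
Rotating 135° by 90° counterclockwise gives 045° — the wind blows toward the northeast.

045°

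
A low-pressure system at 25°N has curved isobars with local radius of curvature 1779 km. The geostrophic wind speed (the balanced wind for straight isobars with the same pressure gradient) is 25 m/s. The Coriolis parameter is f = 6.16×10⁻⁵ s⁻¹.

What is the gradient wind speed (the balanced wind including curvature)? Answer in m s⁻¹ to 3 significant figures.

21.0 m s⁻¹

Around a low, centrifugal force acts outward with Coriolis, so pressure-gradient force balances both:
(1/ρ)|∂P/∂n| = fV + V²/R  →  V² + fR·V − fR·V_g = 0
With fR = 6.16×10⁻⁵ × 1779×10³ m = 110 m/s:
V = [−fR + √((fR)² + 4 fR V_g)]/2 = [−110 + √(110² + 4×110×25)]/2 = 21 m/s
Subgeostrophic (V < V_g = 25 m/s), as expected around a low.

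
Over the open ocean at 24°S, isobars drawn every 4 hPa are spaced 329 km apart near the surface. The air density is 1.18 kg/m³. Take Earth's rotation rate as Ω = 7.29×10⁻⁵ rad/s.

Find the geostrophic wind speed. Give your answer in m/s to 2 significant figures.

Coriolis parameter at 24°S:
f = 2Ω sin φ = 2 × 7.29×10⁻⁵ × sin 24° = 5.93×10⁻⁵ s⁻¹
Pressure gradient: |∂P/∂n| = 400 Pa / 329000 m = 1.22×10⁻³ Pa/m
Geostrophic balance (pressure-gradient force = Coriolis force):
V_g = (1/(fρ)) |∂P/∂n| = 1.22×10⁻³ / (5.93×10⁻⁵ × 1.18) = 17.4 m/s

17 m/s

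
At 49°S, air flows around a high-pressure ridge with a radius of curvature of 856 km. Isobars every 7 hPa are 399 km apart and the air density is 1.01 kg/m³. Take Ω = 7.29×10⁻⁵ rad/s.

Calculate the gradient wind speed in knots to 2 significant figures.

Coriolis parameter at 49°S:
f = 2Ω sin φ = 2 × 7.29×10⁻⁵ × sin 49° = 1.10×10⁻⁴ s⁻¹
Pressure gradient: |∂P/∂n| = 700 Pa / 399000 m = 1.75×10⁻³ Pa/m
Geostrophic speed: V_g = |∂P/∂n|/(fρ) = 1.75×10⁻³/(1.10×10⁻⁴ × 1.01) = 15.8 m/s
Around a high, pressure-gradient force acts outward with centrifugal, so Coriolis balances both:
fV = (1/ρ)|∂P/∂n| + V²/R  →  V² − fR·V + fR·V_g = 0
With fR = 1.10×10⁻⁴ × 856×10³ m = 94.2 m/s:
V = [fR − √((fR)² − 4 fR V_g)]/2 = [94.2 − √(94.2² − 4×94.2×15.8)]/2 = 20.1 m/s
Supergeostrophic (V > V_g = 15.8 m/s), as expected around a high.
Converting: 20.1 m/s × 1.944 = 39 knots

39 knots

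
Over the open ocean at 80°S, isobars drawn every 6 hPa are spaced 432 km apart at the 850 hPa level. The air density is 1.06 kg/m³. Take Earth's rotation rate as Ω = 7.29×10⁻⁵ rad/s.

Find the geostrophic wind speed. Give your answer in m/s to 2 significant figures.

9.1 m/s

Coriolis parameter at 80°S:
f = 2Ω sin φ = 2 × 7.29×10⁻⁵ × sin 80° = 1.44×10⁻⁴ s⁻¹
Pressure gradient: |∂P/∂n| = 600 Pa / 432000 m = 1.39×10⁻³ Pa/m
Geostrophic balance (pressure-gradient force = Coriolis force):
V_g = (1/(fρ)) |∂P/∂n| = 1.39×10⁻³ / (1.44×10⁻⁴ × 1.06) = 9.13 m/s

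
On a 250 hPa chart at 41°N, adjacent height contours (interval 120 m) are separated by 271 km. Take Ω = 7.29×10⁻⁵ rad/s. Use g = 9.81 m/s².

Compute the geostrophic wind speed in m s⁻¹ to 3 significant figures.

Coriolis parameter at 41°N:
f = 2Ω sin φ = 2 × 7.29×10⁻⁵ × sin 41° = 9.57×10⁻⁵ s⁻¹
Height gradient: |∂Z/∂n| = 120 m / 271000 m = 4.43×10⁻⁴
On a pressure surface, geostrophic balance gives V_g = (g/f)|∂Z/∂n|:
V_g = 9.81 × 4.43×10⁻⁴ / 9.57×10⁻⁵ = 45.4 m/s

45.4 m s⁻¹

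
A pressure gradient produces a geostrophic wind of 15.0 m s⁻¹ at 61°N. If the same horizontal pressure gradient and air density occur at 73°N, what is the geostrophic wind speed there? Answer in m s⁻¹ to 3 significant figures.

13.7 m s⁻¹

With the same pressure gradient and density, V_g ∝ 1/f ∝ 1/sin φ.
V₂ = V₁ · sin φ₁ / sin φ₂ = 15.0 × sin 61° / sin 73°
V₂ = 15.0 × 0.8746/0.9563 = 13.7 m s⁻¹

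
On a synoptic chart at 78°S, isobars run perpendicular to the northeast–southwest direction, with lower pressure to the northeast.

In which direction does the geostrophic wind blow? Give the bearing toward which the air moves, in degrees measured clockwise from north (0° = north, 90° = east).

315°

The pressure-gradient force points toward the northeast (bearing 045°).
Geostrophic balance: in the Southern Hemisphere the Coriolis force deflects motion to the left, so the geostrophic wind blows 90° to the left of the pressure-gradient force (low pressure on the right).
Rotating 045° by 90° counterclockwise gives 315° — the wind blows toward the northwest.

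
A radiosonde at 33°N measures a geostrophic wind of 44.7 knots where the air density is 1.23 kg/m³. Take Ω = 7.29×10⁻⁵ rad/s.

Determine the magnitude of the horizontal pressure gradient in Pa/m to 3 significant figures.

Coriolis parameter at 33°N:
f = 2Ω sin φ = 2 × 7.29×10⁻⁵ × sin 33° = 7.94×10⁻⁵ s⁻¹
Wind speed in SI: 44.7 knots = 23.0 m/s
Geostrophic balance rearranged: |∂P/∂n| = f ρ V_g
|∂P/∂n| = 7.94×10⁻⁵ × 1.23 × 23.0 = 2.25×10⁻³ Pa/m

2.25×10⁻³ Pa/m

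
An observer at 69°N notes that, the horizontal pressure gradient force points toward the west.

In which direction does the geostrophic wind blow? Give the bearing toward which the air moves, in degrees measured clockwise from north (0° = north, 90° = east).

000°

The pressure-gradient force points toward the west (bearing 270°).
Geostrophic balance: in the Northern Hemisphere the Coriolis force deflects motion to the right, so the geostrophic wind blows 90° to the right of the pressure-gradient force (low pressure on the left).
Rotating 270° by 90° clockwise gives 000° — the wind blows toward the north.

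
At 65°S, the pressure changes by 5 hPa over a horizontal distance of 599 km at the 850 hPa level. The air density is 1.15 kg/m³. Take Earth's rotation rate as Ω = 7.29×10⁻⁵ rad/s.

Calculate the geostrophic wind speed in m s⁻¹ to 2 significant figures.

Coriolis parameter at 65°S:
f = 2Ω sin φ = 2 × 7.29×10⁻⁵ × sin 65° = 1.32×10⁻⁴ s⁻¹
Pressure gradient: |∂P/∂n| = 500 Pa / 599000 m = 8.35×10⁻⁴ Pa/m
Geostrophic balance (pressure-gradient force = Coriolis force):
V_g = (1/(fρ)) |∂P/∂n| = 8.35×10⁻⁴ / (1.32×10⁻⁴ × 1.15) = 5.49 m/s

5.5 m s⁻¹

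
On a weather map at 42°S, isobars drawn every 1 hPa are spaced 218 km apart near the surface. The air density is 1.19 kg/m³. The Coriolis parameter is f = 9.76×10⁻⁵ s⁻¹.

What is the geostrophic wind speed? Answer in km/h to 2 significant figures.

Pressure gradient: |∂P/∂n| = 100 Pa / 218000 m = 4.59×10⁻⁴ Pa/m
Geostrophic balance (pressure-gradient force = Coriolis force):
V_g = (1/(fρ)) |∂P/∂n| = 4.59×10⁻⁴ / (9.76×10⁻⁵ × 1.19) = 3.95 m/s
Converting: 3.95 m/s × 3.6 = 14 km/h

14 km/h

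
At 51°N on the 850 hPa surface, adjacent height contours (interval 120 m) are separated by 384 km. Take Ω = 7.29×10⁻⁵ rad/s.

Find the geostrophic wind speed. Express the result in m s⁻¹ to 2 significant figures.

27 m s⁻¹

Coriolis parameter at 51°N:
f = 2Ω sin φ = 2 × 7.29×10⁻⁵ × sin 51° = 1.13×10⁻⁴ s⁻¹
Height gradient: |∂Z/∂n| = 120 m / 384000 m = 3.12×10⁻⁴
On a pressure surface, geostrophic balance gives V_g = (g/f)|∂Z/∂n|:
V_g = 9.81 × 3.12×10⁻⁴ / 1.13×10⁻⁴ = 27.1 m/s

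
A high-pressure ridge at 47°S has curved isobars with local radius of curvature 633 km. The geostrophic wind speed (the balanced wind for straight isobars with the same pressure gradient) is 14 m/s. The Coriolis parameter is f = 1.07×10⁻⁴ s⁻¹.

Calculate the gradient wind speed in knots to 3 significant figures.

Around a high, pressure-gradient force acts outward with centrifugal, so Coriolis balances both:
fV = (1/ρ)|∂P/∂n| + V²/R  →  V² − fR·V + fR·V_g = 0
With fR = 1.07×10⁻⁴ × 633×10³ m = 67.7 m/s:
V = [fR − √((fR)² − 4 fR V_g)]/2 = [67.7 − √(67.7² − 4×67.7×14)]/2 = 19.8 m/s
Supergeostrophic (V > V_g = 14 m/s), as expected around a high.
Converting: 19.8 m/s × 1.944 = 38.4 knots

38.4 knots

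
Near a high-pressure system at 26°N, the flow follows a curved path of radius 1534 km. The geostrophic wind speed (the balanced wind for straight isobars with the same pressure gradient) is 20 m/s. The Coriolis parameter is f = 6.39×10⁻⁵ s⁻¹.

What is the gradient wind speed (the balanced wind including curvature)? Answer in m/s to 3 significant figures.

Around a high, pressure-gradient force acts outward with centrifugal, so Coriolis balances both:
fV = (1/ρ)|∂P/∂n| + V²/R  →  V² − fR·V + fR·V_g = 0
With fR = 6.39×10⁻⁵ × 1534×10³ m = 98.0 m/s:
V = [fR − √((fR)² − 4 fR V_g)]/2 = [98.0 − √(98.0² − 4×98.0×20)]/2 = 28 m/s
Supergeostrophic (V > V_g = 20 m/s), as expected around a high.

28.0 m/s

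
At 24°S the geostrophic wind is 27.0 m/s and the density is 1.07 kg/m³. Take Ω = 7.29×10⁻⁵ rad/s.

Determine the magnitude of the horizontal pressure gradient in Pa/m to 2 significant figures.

Coriolis parameter at 24°S:
f = 2Ω sin φ = 2 × 7.29×10⁻⁵ × sin 24° = 5.93×10⁻⁵ s⁻¹
Geostrophic balance rearranged: |∂P/∂n| = f ρ V_g
|∂P/∂n| = 5.93×10⁻⁵ × 1.07 × 27.0 = 1.71×10⁻³ Pa/m

1.7×10⁻³ Pa/m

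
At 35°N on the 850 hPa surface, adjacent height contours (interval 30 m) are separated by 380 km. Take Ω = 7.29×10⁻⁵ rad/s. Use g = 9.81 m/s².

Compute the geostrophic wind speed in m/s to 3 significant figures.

Coriolis parameter at 35°N:
f = 2Ω sin φ = 2 × 7.29×10⁻⁵ × sin 35° = 8.36×10⁻⁵ s⁻¹
Height gradient: |∂Z/∂n| = 30 m / 380000 m = 7.89×10⁻⁵
On a pressure surface, geostrophic balance gives V_g = (g/f)|∂Z/∂n|:
V_g = 9.81 × 7.89×10⁻⁵ / 8.36×10⁻⁵ = 9.26 m/s

9.26 m/s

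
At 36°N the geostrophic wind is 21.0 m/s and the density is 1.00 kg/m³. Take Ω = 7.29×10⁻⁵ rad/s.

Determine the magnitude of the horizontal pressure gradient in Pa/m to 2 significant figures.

Coriolis parameter at 36°N:
f = 2Ω sin φ = 2 × 7.29×10⁻⁵ × sin 36° = 8.57×10⁻⁵ s⁻¹
Geostrophic balance rearranged: |∂P/∂n| = f ρ V_g
|∂P/∂n| = 8.57×10⁻⁵ × 1.00 × 21.0 = 1.80×10⁻³ Pa/m

1.8×10⁻³ Pa/m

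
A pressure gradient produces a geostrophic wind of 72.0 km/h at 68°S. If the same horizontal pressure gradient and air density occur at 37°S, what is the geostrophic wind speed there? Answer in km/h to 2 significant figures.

110 km/h

With the same pressure gradient and density, V_g ∝ 1/f ∝ 1/sin φ.
V₂ = V₁ · sin φ₁ / sin φ₂ = 72.0 × sin 68° / sin 37°
V₂ = 72.0 × 0.9272/0.6018 = 110 km/h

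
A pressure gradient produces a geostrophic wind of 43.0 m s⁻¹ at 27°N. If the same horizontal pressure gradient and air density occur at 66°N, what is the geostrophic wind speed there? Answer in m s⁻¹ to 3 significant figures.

21.4 m s⁻¹

With the same pressure gradient and density, V_g ∝ 1/f ∝ 1/sin φ.
V₂ = V₁ · sin φ₁ / sin φ₂ = 43.0 × sin 27° / sin 66°
V₂ = 43.0 × 0.4540/0.9135 = 21.4 m s⁻¹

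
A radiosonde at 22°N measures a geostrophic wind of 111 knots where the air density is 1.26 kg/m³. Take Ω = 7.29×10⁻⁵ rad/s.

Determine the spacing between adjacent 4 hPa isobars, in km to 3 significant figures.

Coriolis parameter at 22°N:
f = 2Ω sin φ = 2 × 7.29×10⁻⁵ × sin 22° = 5.46×10⁻⁵ s⁻¹
Wind speed in SI: 111 knots = 57.1 m/s
Geostrophic balance rearranged: |∂P/∂n| = f ρ V_g
|∂P/∂n| = 5.46×10⁻⁵ × 1.26 × 57.1 = 3.93×10⁻³ Pa/m
Isobar spacing: Δn = ΔP/|∂P/∂n| = 400 Pa / 3.93×10⁻³ Pa/m = 101788 m ≈ 102 km

102 km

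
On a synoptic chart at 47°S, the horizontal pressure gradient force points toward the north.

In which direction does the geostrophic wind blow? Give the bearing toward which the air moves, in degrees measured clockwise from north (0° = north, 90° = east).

The pressure-gradient force points toward the north (bearing 000°).
Geostrophic balance: in the Southern Hemisphere the Coriolis force deflects motion to the left, so the geostrophic wind blows 90° to the left of the pressure-gradient force (low pressure on the right).
Rotating 000° by 90° counterclockwise gives 270° — the wind blows toward the west.

270°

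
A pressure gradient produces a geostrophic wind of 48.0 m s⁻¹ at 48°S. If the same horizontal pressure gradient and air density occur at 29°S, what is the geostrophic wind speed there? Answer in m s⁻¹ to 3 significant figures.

With the same pressure gradient and density, V_g ∝ 1/f ∝ 1/sin φ.
V₂ = V₁ · sin φ₁ / sin φ₂ = 48.0 × sin 48° / sin 29°
V₂ = 48.0 × 0.7431/0.4848 = 73.6 m s⁻¹

73.6 m s⁻¹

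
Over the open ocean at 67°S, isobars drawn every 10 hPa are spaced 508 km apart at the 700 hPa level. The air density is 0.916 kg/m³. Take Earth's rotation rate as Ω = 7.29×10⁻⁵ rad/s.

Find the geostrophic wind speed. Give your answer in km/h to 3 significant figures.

Coriolis parameter at 67°S:
f = 2Ω sin φ = 2 × 7.29×10⁻⁵ × sin 67° = 1.34×10⁻⁴ s⁻¹
Pressure gradient: |∂P/∂n| = 1000 Pa / 508000 m = 1.97×10⁻³ Pa/m
Geostrophic balance (pressure-gradient force = Coriolis force):
V_g = (1/(fρ)) |∂P/∂n| = 1.97×10⁻³ / (1.34×10⁻⁴ × 0.916) = 16.0 m/s
Converting: 16.0 m/s × 3.6 = 57.6 km/h

57.6 km/h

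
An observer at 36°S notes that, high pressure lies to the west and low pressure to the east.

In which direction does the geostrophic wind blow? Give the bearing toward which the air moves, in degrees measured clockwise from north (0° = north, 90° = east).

The pressure-gradient force points toward the east (bearing 090°).
Geostrophic balance: in the Southern Hemisphere the Coriolis force deflects motion to the left, so the geostrophic wind blows 90° to the left of the pressure-gradient force (low pressure on the right).
Rotating 090° by 90° counterclockwise gives 000° — the wind blows toward the north.

000°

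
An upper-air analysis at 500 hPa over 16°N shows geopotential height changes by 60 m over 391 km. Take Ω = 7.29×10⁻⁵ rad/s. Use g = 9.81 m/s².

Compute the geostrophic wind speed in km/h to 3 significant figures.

135 km/h

Coriolis parameter at 16°N:
f = 2Ω sin φ = 2 × 7.29×10⁻⁵ × sin 16° = 4.02×10⁻⁵ s⁻¹
Height gradient: |∂Z/∂n| = 60 m / 391000 m = 1.53×10⁻⁴
On a pressure surface, geostrophic balance gives V_g = (g/f)|∂Z/∂n|:
V_g = 9.81 × 1.53×10⁻⁴ / 4.02×10⁻⁵ = 37.5 m/s
Converting: 37.5 m/s × 3.6 = 135 km/h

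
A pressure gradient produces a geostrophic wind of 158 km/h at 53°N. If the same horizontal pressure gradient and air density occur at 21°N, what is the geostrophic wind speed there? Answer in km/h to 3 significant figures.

352 km/h

With the same pressure gradient and density, V_g ∝ 1/f ∝ 1/sin φ.
V₂ = V₁ · sin φ₁ / sin φ₂ = 158 × sin 53° / sin 21°
V₂ = 158 × 0.7986/0.3584 = 352 km/h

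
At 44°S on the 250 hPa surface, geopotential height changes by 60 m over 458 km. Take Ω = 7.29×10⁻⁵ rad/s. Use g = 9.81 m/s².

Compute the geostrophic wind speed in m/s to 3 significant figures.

Coriolis parameter at 44°S:
f = 2Ω sin φ = 2 × 7.29×10⁻⁵ × sin 44° = 1.01×10⁻⁴ s⁻¹
Height gradient: |∂Z/∂n| = 60 m / 458000 m = 1.31×10⁻⁴
On a pressure surface, geostrophic balance gives V_g = (g/f)|∂Z/∂n|:
V_g = 9.81 × 1.31×10⁻⁴ / 1.01×10⁻⁴ = 12.7 m/s

12.7 m/s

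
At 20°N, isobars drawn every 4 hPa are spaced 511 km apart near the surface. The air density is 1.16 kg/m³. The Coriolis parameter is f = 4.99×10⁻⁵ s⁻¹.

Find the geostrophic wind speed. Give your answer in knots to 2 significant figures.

26 knots

Pressure gradient: |∂P/∂n| = 400 Pa / 511000 m = 7.83×10⁻⁴ Pa/m
Geostrophic balance (pressure-gradient force = Coriolis force):
V_g = (1/(fρ)) |∂P/∂n| = 7.83×10⁻⁴ / (4.99×10⁻⁵ × 1.16) = 13.5 m/s
Converting: 13.5 m/s × 1.944 = 26 knots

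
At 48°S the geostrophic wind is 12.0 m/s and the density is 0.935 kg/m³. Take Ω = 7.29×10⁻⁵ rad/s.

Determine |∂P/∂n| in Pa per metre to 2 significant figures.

Coriolis parameter at 48°S:
f = 2Ω sin φ = 2 × 7.29×10⁻⁵ × sin 48° = 1.08×10⁻⁴ s⁻¹
Geostrophic balance rearranged: |∂P/∂n| = f ρ V_g
|∂P/∂n| = 1.08×10⁻⁴ × 0.935 × 12.0 = 1.22×10⁻³ Pa/m

1.2×10⁻³ Pa/m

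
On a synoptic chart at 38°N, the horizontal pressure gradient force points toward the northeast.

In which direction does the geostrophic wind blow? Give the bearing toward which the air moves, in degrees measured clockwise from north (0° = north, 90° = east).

The pressure-gradient force points toward the northeast (bearing 045°).
Geostrophic balance: in the Northern Hemisphere the Coriolis force deflects motion to the right, so the geostrophic wind blows 90° to the right of the pressure-gradient force (low pressure on the left).
Rotating 045° by 90° clockwise gives 135° — the wind blows toward the southeast.

135°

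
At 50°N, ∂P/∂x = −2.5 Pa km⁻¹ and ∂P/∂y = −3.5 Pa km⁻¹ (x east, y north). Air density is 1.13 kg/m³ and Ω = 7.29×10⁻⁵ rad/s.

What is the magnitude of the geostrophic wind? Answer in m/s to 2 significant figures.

Coriolis parameter at 50°N:
f = 2Ω sin φ = 2 × 7.29×10⁻⁵ × sin 50° = 1.12×10⁻⁴ s⁻¹
Component geostrophic relations (x east, y north):
u_g = −(1/(fρ)) ∂P/∂y,  v_g = (1/(fρ)) ∂P/∂x
u_g = −(−3.5×10⁻³)/(1.12×10⁻⁴ × 1.13) = 27.7 m/s;  v_g = (−2.5×10⁻³)/(1.12×10⁻⁴ × 1.13) = −19.8 m/s
|V_g| = √(u_g² + v_g²) = 34.1 m/s

34 m/s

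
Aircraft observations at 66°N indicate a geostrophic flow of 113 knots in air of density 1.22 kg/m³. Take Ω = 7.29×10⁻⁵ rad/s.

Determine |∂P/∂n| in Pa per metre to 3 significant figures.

Coriolis parameter at 66°N:
f = 2Ω sin φ = 2 × 7.29×10⁻⁵ × sin 66° = 1.33×10⁻⁴ s⁻¹
Wind speed in SI: 113 knots = 58.1 m/s
Geostrophic balance rearranged: |∂P/∂n| = f ρ V_g
|∂P/∂n| = 1.33×10⁻⁴ × 1.22 × 58.1 = 9.45×10⁻³ Pa/m

9.45×10⁻³ Pa/m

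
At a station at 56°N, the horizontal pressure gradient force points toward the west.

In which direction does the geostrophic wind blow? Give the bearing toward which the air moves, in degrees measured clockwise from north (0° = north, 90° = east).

000°

The pressure-gradient force points toward the west (bearing 270°).
Geostrophic balance: in the Northern Hemisphere the Coriolis force deflects motion to the right, so the geostrophic wind blows 90° to the right of the pressure-gradient force (low pressure on the left).
Rotating 270° by 90° clockwise gives 000° — the wind blows toward the north.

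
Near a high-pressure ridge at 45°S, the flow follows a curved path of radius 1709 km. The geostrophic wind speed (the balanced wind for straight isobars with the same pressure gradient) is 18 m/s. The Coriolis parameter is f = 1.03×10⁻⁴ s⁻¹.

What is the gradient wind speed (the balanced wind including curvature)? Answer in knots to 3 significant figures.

39.6 knots

Around a high, pressure-gradient force acts outward with centrifugal, so Coriolis balances both:
fV = (1/ρ)|∂P/∂n| + V²/R  →  V² − fR·V + fR·V_g = 0
With fR = 1.03×10⁻⁴ × 1709×10³ m = 176 m/s:
V = [fR − √((fR)² − 4 fR V_g)]/2 = [176 − √(176² − 4×176×18)]/2 = 20.4 m/s
Supergeostrophic (V > V_g = 18 m/s), as expected around a high.
Converting: 20.4 m/s × 1.944 = 39.6 knots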